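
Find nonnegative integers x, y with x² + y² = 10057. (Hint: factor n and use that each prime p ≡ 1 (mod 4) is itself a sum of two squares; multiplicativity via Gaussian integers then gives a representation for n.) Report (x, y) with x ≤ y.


Step 1: Factor n = 10057 = 89 · 113.
Step 2: Check the mod-4 condition on each prime factor: 89 ≡ 1 (mod 4), exponent 1; 113 ≡ 1 (mod 4), exponent 1.
All primes ≡ 3 (mod 4) appear to even exponent (or don't appear), so by the two-squares theorem n IS expressible as a sum of two squares.
Step 3: Build a representation. Here n = 89 · 113 is a product of primes ≡ 1 (mod 4). Each prime p ≡ 1 (mod 4) is itself a sum of two squares; find a² by testing p − a² for a perfect square:
  89: 89 − 1² = 88, 89 − 2² = 85, 89 − 3² = 80, 89 − 4² = 73, 89 − 5² = 64 = 8² ⇒ 89 = 5² + 8².
  113: 113 − 1² = 112, 113 − 2² = 109, 113 − 3² = 104, 113 − 4² = 97, 113 − 5² = 88, 113 − 6² = 77, 113 − 7² = 64 = 8² ⇒ 113 = 7² + 8².
  Combine using the Brahmagupta–Fibonacci identity (a² + b²)(c² + d²) = (ac − bd)² + (ad + bc)² = (ac + bd)² + (ad − bc)²:
  89 · 113 = 10057: from (5² + 8²)(7² + 8²), take (5·7 − 8·8, 5·8 + 8·7) = (35 − 64, 40 + 56) = (-29, 96); dropping signs (only squares matter) gives (29, 96); check 29² + 96² = 841 + 9216 = 10057 ✓.
Step 4: Order so x ≤ y and verify: 29² + 96² = 841 + 9216 = 10057 = n. ✓

n = 10057 = 29² + 96² (one valid representation with x ≤ y).


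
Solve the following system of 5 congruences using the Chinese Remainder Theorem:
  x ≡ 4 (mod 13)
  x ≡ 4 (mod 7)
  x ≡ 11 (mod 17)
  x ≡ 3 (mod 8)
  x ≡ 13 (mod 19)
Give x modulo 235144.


Product of moduli M = 13 · 7 · 17 · 8 · 19 = 235144.
Merge one congruence at a time:
  Start: x ≡ 4 (mod 13).
  Combine with x ≡ 4 (mod 7); new modulus lcm = 91.
    Write x = 4 + 13·t and substitute into x ≡ 4 (mod 7): 13·t ≡ 4 − 4 = 0 (mod 7).
    Reduce coefficients mod 7: 6·t ≡ 0 (mod 7).
    The inverse of 6 mod 7 is 6 (since 6·6 = 36 = 5·7 + 1), so t ≡ 6·0 = 0 ≡ 0 (mod 7).
    Then x = 4 + 13·0 = 4, valid modulo lcm(13, 7) = 91: x ≡ 4 (mod 91).
  Combine with x ≡ 11 (mod 17); new modulus lcm = 1547.
    Write x = 4 + 91·t and substitute into x ≡ 11 (mod 17): 91·t ≡ 11 − 4 = 7 (mod 17).
    Reduce coefficients mod 17: 6·t ≡ 7 (mod 17).
    The inverse of 6 mod 17 is 3 (since 6·3 = 18 = 1·17 + 1), so t ≡ 3·7 = 21 ≡ 4 (mod 17).
    Then x = 4 + 91·4 = 368, valid modulo lcm(91, 17) = 1547: x ≡ 368 (mod 1547).
  Combine with x ≡ 3 (mod 8); new modulus lcm = 12376.
    Write x = 368 + 1547·t and substitute into x ≡ 3 (mod 8): 1547·t ≡ 3 − 368 = -365 (mod 8).
    Reduce coefficients mod 8: 3·t ≡ 3 (mod 8).
    The inverse of 3 mod 8 is 3 (since 3·3 = 9 = 1·8 + 1), so t ≡ 3·3 = 9 ≡ 1 (mod 8).
    Then x = 368 + 1547·1 = 1915, valid modulo lcm(1547, 8) = 12376: x ≡ 1915 (mod 12376).
  Combine with x ≡ 13 (mod 19); new modulus lcm = 235144.
    Write x = 1915 + 12376·t and substitute into x ≡ 13 (mod 19): 12376·t ≡ 13 − 1915 = -1902 (mod 19).
    Reduce coefficients mod 19: 7·t ≡ 17 (mod 19).
    The inverse of 7 mod 19 is 11 (since 7·11 = 77 = 4·19 + 1), so t ≡ 11·17 = 187 ≡ 16 (mod 19).
    Then x = 1915 + 12376·16 = 199931, valid modulo lcm(12376, 19) = 235144: x ≡ 199931 (mod 235144).
Verify against each original: 199931 mod 13 = 4, 199931 mod 7 = 4, 199931 mod 17 = 11, 199931 mod 8 = 3, 199931 mod 19 = 13.

x ≡ 199931 (mod 235144).


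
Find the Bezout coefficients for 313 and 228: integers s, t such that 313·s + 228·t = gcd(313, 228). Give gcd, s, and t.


Euclidean algorithm on (313, 228) — divide until remainder is 0:
  313 = 1 · 228 + 85
  228 = 2 · 85 + 58
  85 = 1 · 58 + 27
  58 = 2 · 27 + 4
  27 = 6 · 4 + 3
  4 = 1 · 3 + 1
  3 = 3 · 1 + 0
gcd(313, 228) = 1.
Track Bezout coefficients alongside the remainders: start with r₀ = 313 = a·1 + b·0 (s = 1, t = 0) and r₁ = 228 = a·0 + b·1 (s = 0, t = 1); each new remainder r_{k+1} = r_{k-1} − q_k·r_k inherits s_{k+1} = s_{k-1} − q_k·s_k, t_{k+1} = t_{k-1} − q_k·t_k, so r_k = a·s_k + b·t_k at every step:
  q = 1: r = 85, s = 1 − 1·0 = 1, t = 0 − 1·1 = -1  (check: 313·1 + 228·(-1) = 85)
  q = 2: r = 58, s = 0 − 2·1 = -2, t = 1 − 2·(-1) = 3  (check: 313·(-2) + 228·3 = 58)
  q = 1: r = 27, s = 1 − 1·(-2) = 3, t = -1 − 1·3 = -4  (check: 313·3 + 228·(-4) = 27)
  q = 2: r = 4, s = -2 − 2·3 = -8, t = 3 − 2·(-4) = 11  (check: 313·(-8) + 228·11 = 4)
  q = 6: r = 3, s = 3 − 6·(-8) = 51, t = -4 − 6·11 = -70  (check: 313·51 + 228·(-70) = 3)
  q = 1: r = 1, s = -8 − 1·51 = -59, t = 11 − 1·(-70) = 81  (check: 313·(-59) + 228·81 = 1)
The row with r = 1 (the gcd) gives the Bezout coefficients s = -59, t = 81.
Result: 313 · (-59) + 228 · (81) = 1.

gcd(313, 228) = 1; s = -59, t = 81 (check: 313·(-59) + 228·81 = 1).


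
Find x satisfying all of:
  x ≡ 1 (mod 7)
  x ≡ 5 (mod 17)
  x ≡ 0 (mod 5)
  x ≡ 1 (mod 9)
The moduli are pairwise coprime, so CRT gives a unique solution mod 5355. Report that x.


Product of moduli M = 7 · 17 · 5 · 9 = 5355.
Merge one congruence at a time:
  Start: x ≡ 1 (mod 7).
  Combine with x ≡ 5 (mod 17); new modulus lcm = 119.
    Write x = 1 + 7·t and substitute into x ≡ 5 (mod 17): 7·t ≡ 5 − 1 = 4 (mod 17).
    The inverse of 7 mod 17 is 5 (since 7·5 = 35 = 2·17 + 1), so t ≡ 5·4 = 20 ≡ 3 (mod 17).
    Then x = 1 + 7·3 = 22, valid modulo lcm(7, 17) = 119: x ≡ 22 (mod 119).
  Combine with x ≡ 0 (mod 5); new modulus lcm = 595.
    Write x = 22 + 119·t and substitute into x ≡ 0 (mod 5): 119·t ≡ 0 − 22 = -22 (mod 5).
    Reduce coefficients mod 5: 4·t ≡ 3 (mod 5).
    The inverse of 4 mod 5 is 4 (since 4·4 = 16 = 3·5 + 1), so t ≡ 4·3 = 12 ≡ 2 (mod 5).
    Then x = 22 + 119·2 = 260, valid modulo lcm(119, 5) = 595: x ≡ 260 (mod 595).
  Combine with x ≡ 1 (mod 9); new modulus lcm = 5355.
    Write x = 260 + 595·t and substitute into x ≡ 1 (mod 9): 595·t ≡ 1 − 260 = -259 (mod 9).
    Reduce coefficients mod 9: 1·t ≡ 2 (mod 9).
    So t ≡ 2 (mod 9).
    Then x = 260 + 595·2 = 1450, valid modulo lcm(595, 9) = 5355: x ≡ 1450 (mod 5355).
Verify against each original: 1450 mod 7 = 1, 1450 mod 17 = 5, 1450 mod 5 = 0, 1450 mod 9 = 1.

x ≡ 1450 (mod 5355).


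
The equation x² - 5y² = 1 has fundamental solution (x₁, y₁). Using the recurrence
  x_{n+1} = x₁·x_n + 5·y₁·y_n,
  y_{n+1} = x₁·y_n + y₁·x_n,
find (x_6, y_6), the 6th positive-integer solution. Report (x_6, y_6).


Step 1: Find the fundamental solution (x₁, y₁) of x² - 5y² = 1.
  Expand √5 as a continued fraction. a₀ = ⌊√5⌋ = 2; iterate m_{k+1} = d_k·a_k − m_k, d_{k+1} = (5 − m_{k+1}²)/d_k, a_{k+1} = ⌊(a₀ + m_{k+1})/d_{k+1}⌋ (starting m₀ = 0, d₀ = 1), with convergents p_k = a_k·p_{k-1} + p_{k-2}, q_k = a_k·q_{k-1} + q_{k-2} (p₋₁ = 1, q₋₁ = 0):
  k = 0: a₀ = 2; p₀/q₀ = 2/1; p₀² − 5·q₀² = 4 − 5 = -1.
  k = 1: m = 2, d = 1, a = ⌊(2 + 2)/1⌋ = 4; p/q = (4·2 + 1)/(4·1 + 0) = 9/4; p² − 5·q² = 81 − 80 = 1.
  The first convergent with p² − 5·q² = 1 gives the fundamental solution (x₁, y₁) = (9, 4).
Step 2: Apply the recurrence (x_{n+1}, y_{n+1}) = (x₁x_n + 5y₁y_n, x₁y_n + y₁x_n) repeatedly.
  From (x_1, y_1) = (9, 4): x_2 = 9·9 + 5·4·4 = 161; y_2 = 9·4 + 4·9 = 72.
  From (x_2, y_2) = (161, 72): x_3 = 9·161 + 5·4·72 = 2889; y_3 = 9·72 + 4·161 = 1292.
  From (x_3, y_3) = (2889, 1292): x_4 = 9·2889 + 5·4·1292 = 51841; y_4 = 9·1292 + 4·2889 = 23184.
  From (x_4, y_4) = (51841, 23184): x_5 = 9·51841 + 5·4·23184 = 930249; y_5 = 9·23184 + 4·51841 = 416020.
  From (x_5, y_5) = (930249, 416020): x_6 = 9·930249 + 5·4·416020 = 16692641; y_6 = 9·416020 + 4·930249 = 7465176.
Step 3: Verify x_6² - 5·y_6² = 278644263554881 - 278644263554880 = 1 (should be 1). ✓

(x_1, y_1) = (9, 4); (x_6, y_6) = (16692641, 7465176).


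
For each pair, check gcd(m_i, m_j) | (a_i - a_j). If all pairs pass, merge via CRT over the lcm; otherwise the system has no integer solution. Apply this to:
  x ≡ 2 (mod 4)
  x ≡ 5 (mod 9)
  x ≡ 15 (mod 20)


Moduli 4, 9, 20 are not pairwise coprime, so CRT works modulo lcm(m_i) when all pairwise compatibility conditions hold.
Pairwise compatibility: gcd(m_i, m_j) must divide a_i - a_j for every pair.
Merge one congruence at a time:
  Start: x ≡ 2 (mod 4).
  Combine with x ≡ 5 (mod 9): gcd(4, 9) = 1; 5 - 2 = 3, which IS divisible by 1, so compatible.
    Write x = 2 + 4·t and substitute into x ≡ 5 (mod 9): 4·t ≡ 5 − 2 = 3 (mod 9).
    The inverse of 4 mod 9 is 7 (since 4·7 = 28 = 3·9 + 1), so t ≡ 7·3 = 21 ≡ 3 (mod 9).
    Then x = 2 + 4·3 = 14, valid modulo lcm(4, 9) = 36: x ≡ 14 (mod 36).
  Combine with x ≡ 15 (mod 20): gcd(36, 20) = 4, and 15 - 14 = 1 is NOT divisible by 4.
    ⇒ system is inconsistent (no integer solution).

No solution (the system is inconsistent).


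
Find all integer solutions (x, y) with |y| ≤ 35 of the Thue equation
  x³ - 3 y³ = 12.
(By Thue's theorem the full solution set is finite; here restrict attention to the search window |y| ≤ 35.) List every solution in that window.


The equation is x³ - 3y³ = 12. For fixed y, x³ = 3·y³ + 12, so a solution requires the RHS to be a perfect cube.
Strategy: iterate y from -35 to 35, compute RHS = 3·y³ + 12, and check whether it is a (positive or negative) perfect cube.
Check small values of y:
  y = 0: RHS = 12 is not a perfect cube.
  y = 1: RHS = 15 is not a perfect cube.
  y = -1: RHS = 9 is not a perfect cube.
  y = 2: RHS = 36 is not a perfect cube.
  y = -2: RHS = -12 is not a perfect cube.
  y = 3: RHS = 93 is not a perfect cube.
  y = -3: RHS = -69 is not a perfect cube.
Continuing the search up to |y| = 35 finds no solutions either.
No (x, y) in the scanned range satisfies the equation.

No integer solutions with |y| ≤ 35.


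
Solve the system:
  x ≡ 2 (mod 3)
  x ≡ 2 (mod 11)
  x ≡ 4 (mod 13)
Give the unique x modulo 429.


Moduli 3, 11, 13 are pairwise coprime; by CRT there is a unique solution modulo M = 3 · 11 · 13 = 429.
Solve pairwise, accumulating the modulus:
  Start with x ≡ 2 (mod 3).
  Combine with x ≡ 2 (mod 11): since gcd(3, 11) = 1, we get a unique residue mod 33.
    Write x = 2 + 3·t and substitute into x ≡ 2 (mod 11): 3·t ≡ 2 − 2 = 0 (mod 11).
    The inverse of 3 mod 11 is 4 (since 3·4 = 12 = 1·11 + 1), so t ≡ 4·0 = 0 ≡ 0 (mod 11).
    Then x = 2 + 3·0 = 2, valid modulo lcm(3, 11) = 33: x ≡ 2 (mod 33).
  Combine with x ≡ 4 (mod 13): since gcd(33, 13) = 1, we get a unique residue mod 429.
    Write x = 2 + 33·t and substitute into x ≡ 4 (mod 13): 33·t ≡ 4 − 2 = 2 (mod 13).
    Reduce coefficients mod 13: 7·t ≡ 2 (mod 13).
    The inverse of 7 mod 13 is 2 (since 7·2 = 14 = 1·13 + 1), so t ≡ 2·2 = 4 ≡ 4 (mod 13).
    Then x = 2 + 33·4 = 134, valid modulo lcm(33, 13) = 429: x ≡ 134 (mod 429).
Verify: 134 mod 3 = 2 ✓, 134 mod 11 = 2 ✓, 134 mod 13 = 4 ✓.

x ≡ 134 (mod 429).


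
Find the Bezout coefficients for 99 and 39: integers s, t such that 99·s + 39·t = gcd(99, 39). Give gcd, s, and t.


Euclidean algorithm on (99, 39) — divide until remainder is 0:
  99 = 2 · 39 + 21
  39 = 1 · 21 + 18
  21 = 1 · 18 + 3
  18 = 6 · 3 + 0
gcd(99, 39) = 3.
Track Bezout coefficients alongside the remainders: start with r₀ = 99 = a·1 + b·0 (s = 1, t = 0) and r₁ = 39 = a·0 + b·1 (s = 0, t = 1); each new remainder r_{k+1} = r_{k-1} − q_k·r_k inherits s_{k+1} = s_{k-1} − q_k·s_k, t_{k+1} = t_{k-1} − q_k·t_k, so r_k = a·s_k + b·t_k at every step:
  q = 2: r = 21, s = 1 − 2·0 = 1, t = 0 − 2·1 = -2  (check: 99·1 + 39·(-2) = 21)
  q = 1: r = 18, s = 0 − 1·1 = -1, t = 1 − 1·(-2) = 3  (check: 99·(-1) + 39·3 = 18)
  q = 1: r = 3, s = 1 − 1·(-1) = 2, t = -2 − 1·3 = -5  (check: 99·2 + 39·(-5) = 3)
The row with r = 3 (the gcd) gives the Bezout coefficients s = 2, t = -5.
Result: 99 · (2) + 39 · (-5) = 3.

gcd(99, 39) = 3; s = 2, t = -5 (check: 99·2 + 39·(-5) = 3).


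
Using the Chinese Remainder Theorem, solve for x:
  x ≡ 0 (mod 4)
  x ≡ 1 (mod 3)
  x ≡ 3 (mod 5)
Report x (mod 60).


Moduli 4, 3, 5 are pairwise coprime; by CRT there is a unique solution modulo M = 4 · 3 · 5 = 60.
Solve pairwise, accumulating the modulus:
  Start with x ≡ 0 (mod 4).
  Combine with x ≡ 1 (mod 3): since gcd(4, 3) = 1, we get a unique residue mod 12.
    Write x = 0 + 4·t and substitute into x ≡ 1 (mod 3): 4·t ≡ 1 − 0 = 1 (mod 3).
    Reduce coefficients mod 3: 1·t ≡ 1 (mod 3).
    So t ≡ 1 (mod 3).
    Then x = 0 + 4·1 = 4, valid modulo lcm(4, 3) = 12: x ≡ 4 (mod 12).
  Combine with x ≡ 3 (mod 5): since gcd(12, 5) = 1, we get a unique residue mod 60.
    Write x = 4 + 12·t and substitute into x ≡ 3 (mod 5): 12·t ≡ 3 − 4 = -1 (mod 5).
    Reduce coefficients mod 5: 2·t ≡ 4 (mod 5).
    The inverse of 2 mod 5 is 3 (since 2·3 = 6 = 1·5 + 1), so t ≡ 3·4 = 12 ≡ 2 (mod 5).
    Then x = 4 + 12·2 = 28, valid modulo lcm(12, 5) = 60: x ≡ 28 (mod 60).
Verify: 28 mod 4 = 0 ✓, 28 mod 3 = 1 ✓, 28 mod 5 = 3 ✓.

x ≡ 28 (mod 60).


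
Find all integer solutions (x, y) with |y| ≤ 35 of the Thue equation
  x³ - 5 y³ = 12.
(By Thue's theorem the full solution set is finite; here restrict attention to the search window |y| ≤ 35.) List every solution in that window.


The equation is x³ - 5y³ = 12. For fixed y, x³ = 5·y³ + 12, so a solution requires the RHS to be a perfect cube.
Strategy: iterate y from -35 to 35, compute RHS = 5·y³ + 12, and check whether it is a (positive or negative) perfect cube.
Check small values of y:
  y = 0: RHS = 12 is not a perfect cube.
  y = 1: RHS = 17 is not a perfect cube.
  y = -1: RHS = 7 is not a perfect cube.
  y = 2: RHS = 52 is not a perfect cube.
  y = -2: RHS = -28 is not a perfect cube.
  y = 3: RHS = 147 is not a perfect cube.
  y = -3: RHS = -123 is not a perfect cube.
Continuing the search up to |y| = 35 finds no solutions either.
No (x, y) in the scanned range satisfies the equation.

No integer solutions with |y| ≤ 35.


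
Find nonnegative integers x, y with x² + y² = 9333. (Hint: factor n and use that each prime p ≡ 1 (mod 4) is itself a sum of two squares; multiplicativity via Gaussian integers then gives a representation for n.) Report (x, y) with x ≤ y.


Step 1: Factor n = 9333 = 3^2 · 17 · 61.
Step 2: Check the mod-4 condition on each prime factor: 3 ≡ 3 (mod 4), exponent 2 (must be even); 17 ≡ 1 (mod 4), exponent 1; 61 ≡ 1 (mod 4), exponent 1.
All primes ≡ 3 (mod 4) appear to even exponent (or don't appear), so by the two-squares theorem n IS expressible as a sum of two squares.
Step 3: Build a representation. Group n = k² · m with k = 3 and m = 17 · 61 = 1037 (a product of primes ≡ 1 (mod 4)); a representation of m scales to one of n via (k·x)² + (k·y)² = k²(x² + y²). Each prime p ≡ 1 (mod 4) is itself a sum of two squares; find a² by testing p − a² for a perfect square:
  17: 17 − 1² = 16 = 4² ⇒ 17 = 1² + 4².
  61: 61 − 1² = 60, 61 − 2² = 57, 61 − 3² = 52, 61 − 4² = 45, 61 − 5² = 36 = 6² ⇒ 61 = 5² + 6².
  Combine using the Brahmagupta–Fibonacci identity (a² + b²)(c² + d²) = (ac − bd)² + (ad + bc)² = (ac + bd)² + (ad − bc)²:
  17 · 61 = 1037: from (1² + 4²)(5² + 6²), take (1·5 − 4·6, 1·6 + 4·5) = (5 − 24, 6 + 20) = (-19, 26); dropping signs (only squares matter) gives (19, 26); check 19² + 26² = 361 + 676 = 1037 ✓.
  Scale by k = 3: (3·19, 3·26) = (57, 78).
Step 4: Order so x ≤ y and verify: 57² + 78² = 3249 + 6084 = 9333 = n. ✓

n = 9333 = 57² + 78² (one valid representation with x ≤ y).


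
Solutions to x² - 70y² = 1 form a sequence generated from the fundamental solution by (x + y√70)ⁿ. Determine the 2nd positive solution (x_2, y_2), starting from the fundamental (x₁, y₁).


Step 1: Find the fundamental solution (x₁, y₁) of x² - 70y² = 1.
  Expand √70 as a continued fraction. a₀ = ⌊√70⌋ = 8; iterate m_{k+1} = d_k·a_k − m_k, d_{k+1} = (70 − m_{k+1}²)/d_k, a_{k+1} = ⌊(a₀ + m_{k+1})/d_{k+1}⌋ (starting m₀ = 0, d₀ = 1), with convergents p_k = a_k·p_{k-1} + p_{k-2}, q_k = a_k·q_{k-1} + q_{k-2} (p₋₁ = 1, q₋₁ = 0):
  k = 0: a₀ = 8; p₀/q₀ = 8/1; p₀² − 70·q₀² = 64 − 70 = -6.
  k = 1: m = 8, d = 6, a = ⌊(8 + 8)/6⌋ = 2; p/q = (2·8 + 1)/(2·1 + 0) = 17/2; p² − 70·q² = 289 − 280 = 9.
  k = 2: m = 4, d = 9, a = ⌊(8 + 4)/9⌋ = 1; p/q = (1·17 + 8)/(1·2 + 1) = 25/3; p² − 70·q² = 625 − 630 = -5.
  k = 3: m = 5, d = 5, a = ⌊(8 + 5)/5⌋ = 2; p/q = (2·25 + 17)/(2·3 + 2) = 67/8; p² − 70·q² = 4489 − 4480 = 9.
  k = 4: m = 5, d = 9, a = ⌊(8 + 5)/9⌋ = 1; p/q = (1·67 + 25)/(1·8 + 3) = 92/11; p² − 70·q² = 8464 − 8470 = -6.
  k = 5: m = 4, d = 6, a = ⌊(8 + 4)/6⌋ = 2; p/q = (2·92 + 67)/(2·11 + 8) = 251/30; p² − 70·q² = 63001 − 63000 = 1.
  The first convergent with p² − 70·q² = 1 gives the fundamental solution (x₁, y₁) = (251, 30).
Step 2: Apply the recurrence (x_{n+1}, y_{n+1}) = (x₁x_n + 70y₁y_n, x₁y_n + y₁x_n) repeatedly.
  From (x_1, y_1) = (251, 30): x_2 = 251·251 + 70·30·30 = 126001; y_2 = 251·30 + 30·251 = 15060.
Step 3: Verify x_2² - 70·y_2² = 15876252001 - 15876252000 = 1 (should be 1). ✓

(x_1, y_1) = (251, 30); (x_2, y_2) = (126001, 15060).


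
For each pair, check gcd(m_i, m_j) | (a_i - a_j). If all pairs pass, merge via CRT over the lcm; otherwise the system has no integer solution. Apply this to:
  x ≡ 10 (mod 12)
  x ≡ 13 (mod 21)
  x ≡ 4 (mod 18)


Moduli 12, 21, 18 are not pairwise coprime, so CRT works modulo lcm(m_i) when all pairwise compatibility conditions hold.
Pairwise compatibility: gcd(m_i, m_j) must divide a_i - a_j for every pair.
Merge one congruence at a time:
  Start: x ≡ 10 (mod 12).
  Combine with x ≡ 13 (mod 21): gcd(12, 21) = 3; 13 - 10 = 3, which IS divisible by 3, so compatible.
    Write x = 10 + 12·t and substitute into x ≡ 13 (mod 21): 12·t ≡ 13 − 10 = 3 (mod 21).
    Divide the congruence (and modulus) by g = 3: 4·t ≡ 1 (mod 7).
    The inverse of 4 mod 7 is 2 (since 4·2 = 8 = 1·7 + 1), so t ≡ 2·1 = 2 ≡ 2 (mod 7).
    Then x = 10 + 12·2 = 34, valid modulo lcm(12, 21) = 84: x ≡ 34 (mod 84).
  Combine with x ≡ 4 (mod 18): gcd(84, 18) = 6; 4 - 34 = -30, which IS divisible by 6, so compatible.
    Write x = 34 + 84·t and substitute into x ≡ 4 (mod 18): 84·t ≡ 4 − 34 = -30 (mod 18).
    Divide the congruence (and modulus) by g = 6: 14·t ≡ -5 (mod 3).
    Reduce coefficients mod 3: 2·t ≡ 1 (mod 3).
    The inverse of 2 mod 3 is 2 (since 2·2 = 4 = 1·3 + 1), so t ≡ 2·1 = 2 ≡ 2 (mod 3).
    Then x = 34 + 84·2 = 202, valid modulo lcm(84, 18) = 252: x ≡ 202 (mod 252).
Verify: 202 mod 12 = 10, 202 mod 21 = 13, 202 mod 18 = 4.

x ≡ 202 (mod 252).


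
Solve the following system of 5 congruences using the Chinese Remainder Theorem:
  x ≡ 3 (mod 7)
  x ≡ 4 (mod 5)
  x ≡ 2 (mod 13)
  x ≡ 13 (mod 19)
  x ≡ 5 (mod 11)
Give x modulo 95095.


Product of moduli M = 7 · 5 · 13 · 19 · 11 = 95095.
Merge one congruence at a time:
  Start: x ≡ 3 (mod 7).
  Combine with x ≡ 4 (mod 5); new modulus lcm = 35.
    Write x = 3 + 7·t and substitute into x ≡ 4 (mod 5): 7·t ≡ 4 − 3 = 1 (mod 5).
    Reduce coefficients mod 5: 2·t ≡ 1 (mod 5).
    The inverse of 2 mod 5 is 3 (since 2·3 = 6 = 1·5 + 1), so t ≡ 3·1 = 3 ≡ 3 (mod 5).
    Then x = 3 + 7·3 = 24, valid modulo lcm(7, 5) = 35: x ≡ 24 (mod 35).
  Combine with x ≡ 2 (mod 13); new modulus lcm = 455.
    Write x = 24 + 35·t and substitute into x ≡ 2 (mod 13): 35·t ≡ 2 − 24 = -22 (mod 13).
    Reduce coefficients mod 13: 9·t ≡ 4 (mod 13).
    The inverse of 9 mod 13 is 3 (since 9·3 = 27 = 2·13 + 1), so t ≡ 3·4 = 12 ≡ 12 (mod 13).
    Then x = 24 + 35·12 = 444, valid modulo lcm(35, 13) = 455: x ≡ 444 (mod 455).
  Combine with x ≡ 13 (mod 19); new modulus lcm = 8645.
    Write x = 444 + 455·t and substitute into x ≡ 13 (mod 19): 455·t ≡ 13 − 444 = -431 (mod 19).
    Reduce coefficients mod 19: 18·t ≡ 6 (mod 19).
    The inverse of 18 mod 19 is 18 (since 18·18 = 324 = 17·19 + 1), so t ≡ 18·6 = 108 ≡ 13 (mod 19).
    Then x = 444 + 455·13 = 6359, valid modulo lcm(455, 19) = 8645: x ≡ 6359 (mod 8645).
  Combine with x ≡ 5 (mod 11); new modulus lcm = 95095.
    Write x = 6359 + 8645·t and substitute into x ≡ 5 (mod 11): 8645·t ≡ 5 − 6359 = -6354 (mod 11).
    Reduce coefficients mod 11: 10·t ≡ 4 (mod 11).
    The inverse of 10 mod 11 is 10 (since 10·10 = 100 = 9·11 + 1), so t ≡ 10·4 = 40 ≡ 7 (mod 11).
    Then x = 6359 + 8645·7 = 66874, valid modulo lcm(8645, 11) = 95095: x ≡ 66874 (mod 95095).
Verify against each original: 66874 mod 7 = 3, 66874 mod 5 = 4, 66874 mod 13 = 2, 66874 mod 19 = 13, 66874 mod 11 = 5.

x ≡ 66874 (mod 95095).


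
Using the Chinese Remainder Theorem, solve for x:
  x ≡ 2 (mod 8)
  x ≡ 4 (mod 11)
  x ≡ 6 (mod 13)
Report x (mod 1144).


Moduli 8, 11, 13 are pairwise coprime; by CRT there is a unique solution modulo M = 8 · 11 · 13 = 1144.
Solve pairwise, accumulating the modulus:
  Start with x ≡ 2 (mod 8).
  Combine with x ≡ 4 (mod 11): since gcd(8, 11) = 1, we get a unique residue mod 88.
    Write x = 2 + 8·t and substitute into x ≡ 4 (mod 11): 8·t ≡ 4 − 2 = 2 (mod 11).
    The inverse of 8 mod 11 is 7 (since 8·7 = 56 = 5·11 + 1), so t ≡ 7·2 = 14 ≡ 3 (mod 11).
    Then x = 2 + 8·3 = 26, valid modulo lcm(8, 11) = 88: x ≡ 26 (mod 88).
  Combine with x ≡ 6 (mod 13): since gcd(88, 13) = 1, we get a unique residue mod 1144.
    Write x = 26 + 88·t and substitute into x ≡ 6 (mod 13): 88·t ≡ 6 − 26 = -20 (mod 13).
    Reduce coefficients mod 13: 10·t ≡ 6 (mod 13).
    The inverse of 10 mod 13 is 4 (since 10·4 = 40 = 3·13 + 1), so t ≡ 4·6 = 24 ≡ 11 (mod 13).
    Then x = 26 + 88·11 = 994, valid modulo lcm(88, 13) = 1144: x ≡ 994 (mod 1144).
Verify: 994 mod 8 = 2 ✓, 994 mod 11 = 4 ✓, 994 mod 13 = 6 ✓.

x ≡ 994 (mod 1144).


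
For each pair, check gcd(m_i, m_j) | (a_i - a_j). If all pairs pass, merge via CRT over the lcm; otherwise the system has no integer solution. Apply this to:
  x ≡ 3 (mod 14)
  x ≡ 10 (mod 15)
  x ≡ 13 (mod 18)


Moduli 14, 15, 18 are not pairwise coprime, so CRT works modulo lcm(m_i) when all pairwise compatibility conditions hold.
Pairwise compatibility: gcd(m_i, m_j) must divide a_i - a_j for every pair.
Merge one congruence at a time:
  Start: x ≡ 3 (mod 14).
  Combine with x ≡ 10 (mod 15): gcd(14, 15) = 1; 10 - 3 = 7, which IS divisible by 1, so compatible.
    Write x = 3 + 14·t and substitute into x ≡ 10 (mod 15): 14·t ≡ 10 − 3 = 7 (mod 15).
    The inverse of 14 mod 15 is 14 (since 14·14 = 196 = 13·15 + 1), so t ≡ 14·7 = 98 ≡ 8 (mod 15).
    Then x = 3 + 14·8 = 115, valid modulo lcm(14, 15) = 210: x ≡ 115 (mod 210).
  Combine with x ≡ 13 (mod 18): gcd(210, 18) = 6; 13 - 115 = -102, which IS divisible by 6, so compatible.
    Write x = 115 + 210·t and substitute into x ≡ 13 (mod 18): 210·t ≡ 13 − 115 = -102 (mod 18).
    Divide the congruence (and modulus) by g = 6: 35·t ≡ -17 (mod 3).
    Reduce coefficients mod 3: 2·t ≡ 1 (mod 3).
    The inverse of 2 mod 3 is 2 (since 2·2 = 4 = 1·3 + 1), so t ≡ 2·1 = 2 ≡ 2 (mod 3).
    Then x = 115 + 210·2 = 535, valid modulo lcm(210, 18) = 630: x ≡ 535 (mod 630).
Verify: 535 mod 14 = 3, 535 mod 15 = 10, 535 mod 18 = 13.

x ≡ 535 (mod 630).


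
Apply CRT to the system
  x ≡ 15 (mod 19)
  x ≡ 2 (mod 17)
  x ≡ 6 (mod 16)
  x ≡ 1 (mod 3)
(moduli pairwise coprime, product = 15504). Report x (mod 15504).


Product of moduli M = 19 · 17 · 16 · 3 = 15504.
Merge one congruence at a time:
  Start: x ≡ 15 (mod 19).
  Combine with x ≡ 2 (mod 17); new modulus lcm = 323.
    Write x = 15 + 19·t and substitute into x ≡ 2 (mod 17): 19·t ≡ 2 − 15 = -13 (mod 17).
    Reduce coefficients mod 17: 2·t ≡ 4 (mod 17).
    The inverse of 2 mod 17 is 9 (since 2·9 = 18 = 1·17 + 1), so t ≡ 9·4 = 36 ≡ 2 (mod 17).
    Then x = 15 + 19·2 = 53, valid modulo lcm(19, 17) = 323: x ≡ 53 (mod 323).
  Combine with x ≡ 6 (mod 16); new modulus lcm = 5168.
    Write x = 53 + 323·t and substitute into x ≡ 6 (mod 16): 323·t ≡ 6 − 53 = -47 (mod 16).
    Reduce coefficients mod 16: 3·t ≡ 1 (mod 16).
    The inverse of 3 mod 16 is 11 (since 3·11 = 33 = 2·16 + 1), so t ≡ 11·1 = 11 ≡ 11 (mod 16).
    Then x = 53 + 323·11 = 3606, valid modulo lcm(323, 16) = 5168: x ≡ 3606 (mod 5168).
  Combine with x ≡ 1 (mod 3); new modulus lcm = 15504.
    Write x = 3606 + 5168·t and substitute into x ≡ 1 (mod 3): 5168·t ≡ 1 − 3606 = -3605 (mod 3).
    Reduce coefficients mod 3: 2·t ≡ 1 (mod 3).
    The inverse of 2 mod 3 is 2 (since 2·2 = 4 = 1·3 + 1), so t ≡ 2·1 = 2 ≡ 2 (mod 3).
    Then x = 3606 + 5168·2 = 13942, valid modulo lcm(5168, 3) = 15504: x ≡ 13942 (mod 15504).
Verify against each original: 13942 mod 19 = 15, 13942 mod 17 = 2, 13942 mod 16 = 6, 13942 mod 3 = 1.

x ≡ 13942 (mod 15504).


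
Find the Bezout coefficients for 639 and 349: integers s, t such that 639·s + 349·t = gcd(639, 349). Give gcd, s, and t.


Euclidean algorithm on (639, 349) — divide until remainder is 0:
  639 = 1 · 349 + 290
  349 = 1 · 290 + 59
  290 = 4 · 59 + 54
  59 = 1 · 54 + 5
  54 = 10 · 5 + 4
  5 = 1 · 4 + 1
  4 = 4 · 1 + 0
gcd(639, 349) = 1.
Track Bezout coefficients alongside the remainders: start with r₀ = 639 = a·1 + b·0 (s = 1, t = 0) and r₁ = 349 = a·0 + b·1 (s = 0, t = 1); each new remainder r_{k+1} = r_{k-1} − q_k·r_k inherits s_{k+1} = s_{k-1} − q_k·s_k, t_{k+1} = t_{k-1} − q_k·t_k, so r_k = a·s_k + b·t_k at every step:
  q = 1: r = 290, s = 1 − 1·0 = 1, t = 0 − 1·1 = -1  (check: 639·1 + 349·(-1) = 290)
  q = 1: r = 59, s = 0 − 1·1 = -1, t = 1 − 1·(-1) = 2  (check: 639·(-1) + 349·2 = 59)
  q = 4: r = 54, s = 1 − 4·(-1) = 5, t = -1 − 4·2 = -9  (check: 639·5 + 349·(-9) = 54)
  q = 1: r = 5, s = -1 − 1·5 = -6, t = 2 − 1·(-9) = 11  (check: 639·(-6) + 349·11 = 5)
  q = 10: r = 4, s = 5 − 10·(-6) = 65, t = -9 − 10·11 = -119  (check: 639·65 + 349·(-119) = 4)
  q = 1: r = 1, s = -6 − 1·65 = -71, t = 11 − 1·(-119) = 130  (check: 639·(-71) + 349·130 = 1)
The row with r = 1 (the gcd) gives the Bezout coefficients s = -71, t = 130.
Result: 639 · (-71) + 349 · (130) = 1.

gcd(639, 349) = 1; s = -71, t = 130 (check: 639·(-71) + 349·130 = 1).


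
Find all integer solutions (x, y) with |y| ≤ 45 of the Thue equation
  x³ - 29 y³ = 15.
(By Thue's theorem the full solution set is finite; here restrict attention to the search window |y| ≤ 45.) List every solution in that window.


The equation is x³ - 29y³ = 15. For fixed y, x³ = 29·y³ + 15, so a solution requires the RHS to be a perfect cube.
Strategy: iterate y from -45 to 45, compute RHS = 29·y³ + 15, and check whether it is a (positive or negative) perfect cube.
Check small values of y:
  y = 0: RHS = 15 is not a perfect cube.
  y = 1: RHS = 44 is not a perfect cube.
  y = -1: RHS = -14 is not a perfect cube.
  y = 2: RHS = 247 is not a perfect cube.
  y = -2: RHS = -217 is not a perfect cube.
  y = 3: RHS = 798 is not a perfect cube.
  y = -3: RHS = -768 is not a perfect cube.
Continuing the search up to |y| = 45 finds no solutions either.
No (x, y) in the scanned range satisfies the equation.

No integer solutions with |y| ≤ 45.


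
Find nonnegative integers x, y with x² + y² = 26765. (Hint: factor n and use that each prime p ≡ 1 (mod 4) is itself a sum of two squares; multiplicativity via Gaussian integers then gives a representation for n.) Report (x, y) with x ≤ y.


Step 1: Factor n = 26765 = 5 · 53 · 101.
Step 2: Check the mod-4 condition on each prime factor: 5 ≡ 1 (mod 4), exponent 1; 53 ≡ 1 (mod 4), exponent 1; 101 ≡ 1 (mod 4), exponent 1.
All primes ≡ 3 (mod 4) appear to even exponent (or don't appear), so by the two-squares theorem n IS expressible as a sum of two squares.
Step 3: Build a representation. Here n = 5 · 53 · 101 is a product of primes ≡ 1 (mod 4). Each prime p ≡ 1 (mod 4) is itself a sum of two squares; find a² by testing p − a² for a perfect square:
  5: 5 − 1² = 4 = 2² ⇒ 5 = 1² + 2².
  53: 53 − 1² = 52, 53 − 2² = 49 = 7² ⇒ 53 = 2² + 7².
  101: 101 − 1² = 100 = 10² ⇒ 101 = 1² + 10².
  Combine using the Brahmagupta–Fibonacci identity (a² + b²)(c² + d²) = (ac − bd)² + (ad + bc)² = (ac + bd)² + (ad − bc)²:
  5 · 53 = 265: from (1² + 2²)(2² + 7²), take (1·2 − 2·7, 1·7 + 2·2) = (2 − 14, 7 + 4) = (-12, 11); dropping signs (only squares matter) gives (12, 11); check 12² + 11² = 144 + 121 = 265 ✓.
  265 · 101 = 26765: from (12² + 11²)(1² + 10²), take (12·1 − 11·10, 12·10 + 11·1) = (12 − 110, 120 + 11) = (-98, 131); dropping signs (only squares matter) gives (98, 131); check 98² + 131² = 9604 + 17161 = 26765 ✓.
Step 4: Order so x ≤ y and verify: 98² + 131² = 9604 + 17161 = 26765 = n. ✓

n = 26765 = 98² + 131² (one valid representation with x ≤ y).


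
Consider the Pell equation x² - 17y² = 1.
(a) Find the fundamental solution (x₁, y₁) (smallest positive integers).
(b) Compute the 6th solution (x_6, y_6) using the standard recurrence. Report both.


Step 1: Find the fundamental solution (x₁, y₁) of x² - 17y² = 1.
  Expand √17 as a continued fraction. a₀ = ⌊√17⌋ = 4; iterate m_{k+1} = d_k·a_k − m_k, d_{k+1} = (17 − m_{k+1}²)/d_k, a_{k+1} = ⌊(a₀ + m_{k+1})/d_{k+1}⌋ (starting m₀ = 0, d₀ = 1), with convergents p_k = a_k·p_{k-1} + p_{k-2}, q_k = a_k·q_{k-1} + q_{k-2} (p₋₁ = 1, q₋₁ = 0):
  k = 0: a₀ = 4; p₀/q₀ = 4/1; p₀² − 17·q₀² = 16 − 17 = -1.
  k = 1: m = 4, d = 1, a = ⌊(4 + 4)/1⌋ = 8; p/q = (8·4 + 1)/(8·1 + 0) = 33/8; p² − 17·q² = 1089 − 1088 = 1.
  The first convergent with p² − 17·q² = 1 gives the fundamental solution (x₁, y₁) = (33, 8).
Step 2: Apply the recurrence (x_{n+1}, y_{n+1}) = (x₁x_n + 17y₁y_n, x₁y_n + y₁x_n) repeatedly.
  From (x_1, y_1) = (33, 8): x_2 = 33·33 + 17·8·8 = 2177; y_2 = 33·8 + 8·33 = 528.
  From (x_2, y_2) = (2177, 528): x_3 = 33·2177 + 17·8·528 = 143649; y_3 = 33·528 + 8·2177 = 34840.
  From (x_3, y_3) = (143649, 34840): x_4 = 33·143649 + 17·8·34840 = 9478657; y_4 = 33·34840 + 8·143649 = 2298912.
  From (x_4, y_4) = (9478657, 2298912): x_5 = 33·9478657 + 17·8·2298912 = 625447713; y_5 = 33·2298912 + 8·9478657 = 151693352.
  From (x_5, y_5) = (625447713, 151693352): x_6 = 33·625447713 + 17·8·151693352 = 41270070401; y_6 = 33·151693352 + 8·625447713 = 10009462320.
Step 3: Verify x_6² - 17·y_6² = 1703218710903496300801 - 1703218710903496300800 = 1 (should be 1). ✓

(x_1, y_1) = (33, 8); (x_6, y_6) = (41270070401, 10009462320).


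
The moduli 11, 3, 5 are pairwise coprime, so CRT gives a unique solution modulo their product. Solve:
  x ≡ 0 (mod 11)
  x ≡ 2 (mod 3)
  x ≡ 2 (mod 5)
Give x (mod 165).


Moduli 11, 3, 5 are pairwise coprime; by CRT there is a unique solution modulo M = 11 · 3 · 5 = 165.
Solve pairwise, accumulating the modulus:
  Start with x ≡ 0 (mod 11).
  Combine with x ≡ 2 (mod 3): since gcd(11, 3) = 1, we get a unique residue mod 33.
    Write x = 0 + 11·t and substitute into x ≡ 2 (mod 3): 11·t ≡ 2 − 0 = 2 (mod 3).
    Reduce coefficients mod 3: 2·t ≡ 2 (mod 3).
    The inverse of 2 mod 3 is 2 (since 2·2 = 4 = 1·3 + 1), so t ≡ 2·2 = 4 ≡ 1 (mod 3).
    Then x = 0 + 11·1 = 11, valid modulo lcm(11, 3) = 33: x ≡ 11 (mod 33).
  Combine with x ≡ 2 (mod 5): since gcd(33, 5) = 1, we get a unique residue mod 165.
    Write x = 11 + 33·t and substitute into x ≡ 2 (mod 5): 33·t ≡ 2 − 11 = -9 (mod 5).
    Reduce coefficients mod 5: 3·t ≡ 1 (mod 5).
    The inverse of 3 mod 5 is 2 (since 3·2 = 6 = 1·5 + 1), so t ≡ 2·1 = 2 ≡ 2 (mod 5).
    Then x = 11 + 33·2 = 77, valid modulo lcm(33, 5) = 165: x ≡ 77 (mod 165).
Verify: 77 mod 11 = 0 ✓, 77 mod 3 = 2 ✓, 77 mod 5 = 2 ✓.

x ≡ 77 (mod 165).


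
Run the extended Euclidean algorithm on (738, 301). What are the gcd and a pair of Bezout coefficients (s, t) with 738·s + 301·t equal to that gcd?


Euclidean algorithm on (738, 301) — divide until remainder is 0:
  738 = 2 · 301 + 136
  301 = 2 · 136 + 29
  136 = 4 · 29 + 20
  29 = 1 · 20 + 9
  20 = 2 · 9 + 2
  9 = 4 · 2 + 1
  2 = 2 · 1 + 0
gcd(738, 301) = 1.
Track Bezout coefficients alongside the remainders: start with r₀ = 738 = a·1 + b·0 (s = 1, t = 0) and r₁ = 301 = a·0 + b·1 (s = 0, t = 1); each new remainder r_{k+1} = r_{k-1} − q_k·r_k inherits s_{k+1} = s_{k-1} − q_k·s_k, t_{k+1} = t_{k-1} − q_k·t_k, so r_k = a·s_k + b·t_k at every step:
  q = 2: r = 136, s = 1 − 2·0 = 1, t = 0 − 2·1 = -2  (check: 738·1 + 301·(-2) = 136)
  q = 2: r = 29, s = 0 − 2·1 = -2, t = 1 − 2·(-2) = 5  (check: 738·(-2) + 301·5 = 29)
  q = 4: r = 20, s = 1 − 4·(-2) = 9, t = -2 − 4·5 = -22  (check: 738·9 + 301·(-22) = 20)
  q = 1: r = 9, s = -2 − 1·9 = -11, t = 5 − 1·(-22) = 27  (check: 738·(-11) + 301·27 = 9)
  q = 2: r = 2, s = 9 − 2·(-11) = 31, t = -22 − 2·27 = -76  (check: 738·31 + 301·(-76) = 2)
  q = 4: r = 1, s = -11 − 4·31 = -135, t = 27 − 4·(-76) = 331  (check: 738·(-135) + 301·331 = 1)
The row with r = 1 (the gcd) gives the Bezout coefficients s = -135, t = 331.
Result: 738 · (-135) + 301 · (331) = 1.

gcd(738, 301) = 1; s = -135, t = 331 (check: 738·(-135) + 301·331 = 1).


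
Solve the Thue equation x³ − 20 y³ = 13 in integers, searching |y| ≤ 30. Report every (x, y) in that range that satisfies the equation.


The equation is x³ - 20y³ = 13. For fixed y, x³ = 20·y³ + 13, so a solution requires the RHS to be a perfect cube.
Strategy: iterate y from -30 to 30, compute RHS = 20·y³ + 13, and check whether it is a (positive or negative) perfect cube.
Check small values of y:
  y = 0: RHS = 13 is not a perfect cube.
  y = 1: RHS = 33 is not a perfect cube.
  y = -1: RHS = -7 is not a perfect cube.
  y = 2: RHS = 173 is not a perfect cube.
  y = -2: RHS = -147 is not a perfect cube.
  y = 3: RHS = 553 is not a perfect cube.
  y = -3: RHS = -527 is not a perfect cube.
Continuing the search up to |y| = 30 finds no solutions either.
No (x, y) in the scanned range satisfies the equation.

No integer solutions with |y| ≤ 30.


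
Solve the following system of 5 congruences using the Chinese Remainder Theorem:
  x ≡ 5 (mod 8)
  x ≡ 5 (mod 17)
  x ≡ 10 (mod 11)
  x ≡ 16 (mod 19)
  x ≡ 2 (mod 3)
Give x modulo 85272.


Product of moduli M = 8 · 17 · 11 · 19 · 3 = 85272.
Merge one congruence at a time:
  Start: x ≡ 5 (mod 8).
  Combine with x ≡ 5 (mod 17); new modulus lcm = 136.
    Write x = 5 + 8·t and substitute into x ≡ 5 (mod 17): 8·t ≡ 5 − 5 = 0 (mod 17).
    The inverse of 8 mod 17 is 15 (since 8·15 = 120 = 7·17 + 1), so t ≡ 15·0 = 0 ≡ 0 (mod 17).
    Then x = 5 + 8·0 = 5, valid modulo lcm(8, 17) = 136: x ≡ 5 (mod 136).
  Combine with x ≡ 10 (mod 11); new modulus lcm = 1496.
    Write x = 5 + 136·t and substitute into x ≡ 10 (mod 11): 136·t ≡ 10 − 5 = 5 (mod 11).
    Reduce coefficients mod 11: 4·t ≡ 5 (mod 11).
    The inverse of 4 mod 11 is 3 (since 4·3 = 12 = 1·11 + 1), so t ≡ 3·5 = 15 ≡ 4 (mod 11).
    Then x = 5 + 136·4 = 549, valid modulo lcm(136, 11) = 1496: x ≡ 549 (mod 1496).
  Combine with x ≡ 16 (mod 19); new modulus lcm = 28424.
    Write x = 549 + 1496·t and substitute into x ≡ 16 (mod 19): 1496·t ≡ 16 − 549 = -533 (mod 19).
    Reduce coefficients mod 19: 14·t ≡ 18 (mod 19).
    The inverse of 14 mod 19 is 15 (since 14·15 = 210 = 11·19 + 1), so t ≡ 15·18 = 270 ≡ 4 (mod 19).
    Then x = 549 + 1496·4 = 6533, valid modulo lcm(1496, 19) = 28424: x ≡ 6533 (mod 28424).
  Combine with x ≡ 2 (mod 3); new modulus lcm = 85272.
    Write x = 6533 + 28424·t and substitute into x ≡ 2 (mod 3): 28424·t ≡ 2 − 6533 = -6531 (mod 3).
    Reduce coefficients mod 3: 2·t ≡ 0 (mod 3).
    The inverse of 2 mod 3 is 2 (since 2·2 = 4 = 1·3 + 1), so t ≡ 2·0 = 0 ≡ 0 (mod 3).
    Then x = 6533 + 28424·0 = 6533, valid modulo lcm(28424, 3) = 85272: x ≡ 6533 (mod 85272).
Verify against each original: 6533 mod 8 = 5, 6533 mod 17 = 5, 6533 mod 11 = 10, 6533 mod 19 = 16, 6533 mod 3 = 2.

x ≡ 6533 (mod 85272).


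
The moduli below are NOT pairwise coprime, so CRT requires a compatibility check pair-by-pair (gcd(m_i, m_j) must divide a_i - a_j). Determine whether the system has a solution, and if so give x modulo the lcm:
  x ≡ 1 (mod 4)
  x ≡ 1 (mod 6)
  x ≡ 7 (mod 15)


Moduli 4, 6, 15 are not pairwise coprime, so CRT works modulo lcm(m_i) when all pairwise compatibility conditions hold.
Pairwise compatibility: gcd(m_i, m_j) must divide a_i - a_j for every pair.
Merge one congruence at a time:
  Start: x ≡ 1 (mod 4).
  Combine with x ≡ 1 (mod 6): gcd(4, 6) = 2; 1 - 1 = 0, which IS divisible by 2, so compatible.
    Write x = 1 + 4·t and substitute into x ≡ 1 (mod 6): 4·t ≡ 1 − 1 = 0 (mod 6).
    Divide the congruence (and modulus) by g = 2: 2·t ≡ 0 (mod 3).
    The inverse of 2 mod 3 is 2 (since 2·2 = 4 = 1·3 + 1), so t ≡ 2·0 = 0 ≡ 0 (mod 3).
    Then x = 1 + 4·0 = 1, valid modulo lcm(4, 6) = 12: x ≡ 1 (mod 12).
  Combine with x ≡ 7 (mod 15): gcd(12, 15) = 3; 7 - 1 = 6, which IS divisible by 3, so compatible.
    Write x = 1 + 12·t and substitute into x ≡ 7 (mod 15): 12·t ≡ 7 − 1 = 6 (mod 15).
    Divide the congruence (and modulus) by g = 3: 4·t ≡ 2 (mod 5).
    The inverse of 4 mod 5 is 4 (since 4·4 = 16 = 3·5 + 1), so t ≡ 4·2 = 8 ≡ 3 (mod 5).
    Then x = 1 + 12·3 = 37, valid modulo lcm(12, 15) = 60: x ≡ 37 (mod 60).
Verify: 37 mod 4 = 1, 37 mod 6 = 1, 37 mod 15 = 7.

x ≡ 37 (mod 60).


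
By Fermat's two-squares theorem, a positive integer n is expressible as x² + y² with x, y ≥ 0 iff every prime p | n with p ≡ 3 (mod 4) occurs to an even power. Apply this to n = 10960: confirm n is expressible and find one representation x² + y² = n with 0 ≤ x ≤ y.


Step 1: Factor n = 10960 = 2^4 · 5 · 137.
Step 2: Check the mod-4 condition on each prime factor: 2 = 2 (special); 5 ≡ 1 (mod 4), exponent 1; 137 ≡ 1 (mod 4), exponent 1.
All primes ≡ 3 (mod 4) appear to even exponent (or don't appear), so by the two-squares theorem n IS expressible as a sum of two squares.
Step 3: Build a representation. Group n = k² · m with k = 4 and m = 5 · 137 = 685 (a product of primes ≡ 1 (mod 4)); a representation of m scales to one of n via (k·x)² + (k·y)² = k²(x² + y²). Each prime p ≡ 1 (mod 4) is itself a sum of two squares; find a² by testing p − a² for a perfect square:
  5: 5 − 1² = 4 = 2² ⇒ 5 = 1² + 2².
  137: 137 − 1² = 136, 137 − 2² = 133, 137 − 3² = 128, 137 − 4² = 121 = 11² ⇒ 137 = 4² + 11².
  Combine using the Brahmagupta–Fibonacci identity (a² + b²)(c² + d²) = (ac − bd)² + (ad + bc)² = (ac + bd)² + (ad − bc)²:
  5 · 137 = 685: from (1² + 2²)(4² + 11²), take (1·4 − 2·11, 1·11 + 2·4) = (4 − 22, 11 + 8) = (-18, 19); dropping signs (only squares matter) gives (18, 19); check 18² + 19² = 324 + 361 = 685 ✓.
  Scale by k = 4: (4·18, 4·19) = (72, 76).
Step 4: Order so x ≤ y and verify: 72² + 76² = 5184 + 5776 = 10960 = n. ✓

n = 10960 = 72² + 76² (one valid representation with x ≤ y).


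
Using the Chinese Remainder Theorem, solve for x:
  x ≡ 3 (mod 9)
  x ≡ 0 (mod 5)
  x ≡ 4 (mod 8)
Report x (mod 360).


Moduli 9, 5, 8 are pairwise coprime; by CRT there is a unique solution modulo M = 9 · 5 · 8 = 360.
Solve pairwise, accumulating the modulus:
  Start with x ≡ 3 (mod 9).
  Combine with x ≡ 0 (mod 5): since gcd(9, 5) = 1, we get a unique residue mod 45.
    Write x = 3 + 9·t and substitute into x ≡ 0 (mod 5): 9·t ≡ 0 − 3 = -3 (mod 5).
    Reduce coefficients mod 5: 4·t ≡ 2 (mod 5).
    The inverse of 4 mod 5 is 4 (since 4·4 = 16 = 3·5 + 1), so t ≡ 4·2 = 8 ≡ 3 (mod 5).
    Then x = 3 + 9·3 = 30, valid modulo lcm(9, 5) = 45: x ≡ 30 (mod 45).
  Combine with x ≡ 4 (mod 8): since gcd(45, 8) = 1, we get a unique residue mod 360.
    Write x = 30 + 45·t and substitute into x ≡ 4 (mod 8): 45·t ≡ 4 − 30 = -26 (mod 8).
    Reduce coefficients mod 8: 5·t ≡ 6 (mod 8).
    The inverse of 5 mod 8 is 5 (since 5·5 = 25 = 3·8 + 1), so t ≡ 5·6 = 30 ≡ 6 (mod 8).
    Then x = 30 + 45·6 = 300, valid modulo lcm(45, 8) = 360: x ≡ 300 (mod 360).
Verify: 300 mod 9 = 3 ✓, 300 mod 5 = 0 ✓, 300 mod 8 = 4 ✓.

x ≡ 300 (mod 360).
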